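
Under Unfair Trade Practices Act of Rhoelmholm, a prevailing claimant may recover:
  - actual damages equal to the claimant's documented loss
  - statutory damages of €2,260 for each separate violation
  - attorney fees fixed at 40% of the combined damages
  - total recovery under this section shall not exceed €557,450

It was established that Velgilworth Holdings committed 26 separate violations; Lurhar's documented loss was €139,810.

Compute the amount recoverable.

€277,998

Statutory damages: 26 × €2,260 = €58,760
Combined damages: €139,810 + €58,760 = €198,570
Attorney fees: 40% of €198,570 = €79,428
Total before cap: €198,570 + €79,428 = €277,998
Cap at €557,450: €277,998 is within the cap, no reduction.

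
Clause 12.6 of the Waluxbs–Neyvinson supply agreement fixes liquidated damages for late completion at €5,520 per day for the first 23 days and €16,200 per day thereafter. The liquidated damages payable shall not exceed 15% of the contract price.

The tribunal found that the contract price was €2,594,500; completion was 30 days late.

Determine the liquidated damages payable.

First 23 days: 23 × €5,520 = €126,960
Remaining days: (30 − 23) × €16,200 = €113,400
Accrued per-day damages: €126,960 + €113,400 = €240,360
Cap: 15% of €2,594,500 = €389,175
Cap at €389,175: €240,360 is within the cap, no reduction.

Liquidated damages: €240,360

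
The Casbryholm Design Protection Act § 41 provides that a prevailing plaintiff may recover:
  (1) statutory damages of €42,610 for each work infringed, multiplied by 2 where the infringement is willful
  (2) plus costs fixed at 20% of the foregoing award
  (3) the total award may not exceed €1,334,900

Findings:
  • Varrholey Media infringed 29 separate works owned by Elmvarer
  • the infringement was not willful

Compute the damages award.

Statutory damages: 29 × €42,610 = €1,235,690
Infringement not willful: no ×2 enhancement.
Costs: 20% of €1,235,690 = €247,138
Award plus costs: €1,235,690 + €247,138 = €1,482,828
Cap at €1,334,900: €1,482,828 exceeds the cap → €1,334,900

Award: €1,334,900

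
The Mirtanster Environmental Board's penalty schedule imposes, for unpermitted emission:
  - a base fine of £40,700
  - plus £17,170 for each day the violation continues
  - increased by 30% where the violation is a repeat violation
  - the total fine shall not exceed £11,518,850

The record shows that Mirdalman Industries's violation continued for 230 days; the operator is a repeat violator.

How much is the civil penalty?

£5,186,740

Per-day component: 230 × £17,170 = £3,949,100
Base plus per-day: £40,700 + £3,949,100 = £3,989,800
Enhancement: 30% of £3,989,800 = £1,196,940
Enhanced fine: £3,989,800 + £1,196,940 = £5,186,740
Cap at £11,518,850: £5,186,740 is within the cap, no reduction.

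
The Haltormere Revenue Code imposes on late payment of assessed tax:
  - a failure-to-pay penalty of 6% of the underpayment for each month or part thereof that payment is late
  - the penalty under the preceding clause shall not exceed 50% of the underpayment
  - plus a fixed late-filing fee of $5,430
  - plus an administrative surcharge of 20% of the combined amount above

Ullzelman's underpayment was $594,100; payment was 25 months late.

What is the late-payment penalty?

$362,976

Accrued rate: 6% × 25 = 150%, capped at 50% → 50%
Failure-to-pay penalty: 50% of $594,100 = $297,050
Penalty before surcharge: $297,050 + $5,430 = $302,480
Administrative surcharge: 20% of $302,480 = $60,496
Total penalty: $302,480 + $60,496 = $362,976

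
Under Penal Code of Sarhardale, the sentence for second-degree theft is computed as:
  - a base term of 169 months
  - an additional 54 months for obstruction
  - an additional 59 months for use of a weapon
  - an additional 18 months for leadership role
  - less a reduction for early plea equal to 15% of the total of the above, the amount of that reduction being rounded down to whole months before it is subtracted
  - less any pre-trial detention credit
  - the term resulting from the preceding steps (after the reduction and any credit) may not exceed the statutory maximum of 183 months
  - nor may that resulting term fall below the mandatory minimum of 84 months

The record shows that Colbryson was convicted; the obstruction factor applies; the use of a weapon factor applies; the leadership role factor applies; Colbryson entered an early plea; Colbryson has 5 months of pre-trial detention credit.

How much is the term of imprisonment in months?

Obstruction enhancement: +54 months
Use of a weapon enhancement: +59 months
Leadership role enhancement: +18 months
Adjusted term: 169 months + 54 months + 59 months + 18 months = 300 months
Early plea reduction: 15% of 300 months = 45 months (rounded down)
After reduction: 300 − 45 = 255 months
Less pre-trial detention credit: 255 months − 5 months = 250 months
Cap at 183 months: 250 months exceeds the cap → 183 months
Minimum 84 months: 183 months meets the minimum, no increase.

Sentence: 183 months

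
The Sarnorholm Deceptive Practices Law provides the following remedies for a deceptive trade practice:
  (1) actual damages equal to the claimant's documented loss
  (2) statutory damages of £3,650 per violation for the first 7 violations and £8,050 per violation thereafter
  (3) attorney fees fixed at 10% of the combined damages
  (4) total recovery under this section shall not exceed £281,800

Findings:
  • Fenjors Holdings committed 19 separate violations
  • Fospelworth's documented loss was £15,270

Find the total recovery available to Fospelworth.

First 7 violations: 7 × £3,650 = £25,550
Remaining violations: (19 − 7) × £8,050 = £96,600
Statutory damages: £25,550 + £96,600 = £122,150
Combined damages: £15,270 + £122,150 = £137,420
Attorney fees: 10% of £137,420 = £13,742
Total before cap: £137,420 + £13,742 = £151,162
Cap at £281,800: £151,162 is within the cap, no reduction.

£151,162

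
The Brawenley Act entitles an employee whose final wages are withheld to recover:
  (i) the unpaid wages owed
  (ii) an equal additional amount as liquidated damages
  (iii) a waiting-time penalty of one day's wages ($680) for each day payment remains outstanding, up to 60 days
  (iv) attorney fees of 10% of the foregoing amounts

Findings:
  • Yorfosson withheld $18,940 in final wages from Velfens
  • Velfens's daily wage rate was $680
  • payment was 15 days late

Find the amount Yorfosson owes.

$52,888

Liquidated damages (equal amount): $18,940
Penalty days: min(15, 60) = 15
Waiting-time penalty: 15 × $680 = $10,200
Subtotal: $18,940 + $18,940 + $10,200 = $48,080
Attorney fees: 10% of $48,080 = $4,808
Total award: $48,080 + $4,808 = $52,888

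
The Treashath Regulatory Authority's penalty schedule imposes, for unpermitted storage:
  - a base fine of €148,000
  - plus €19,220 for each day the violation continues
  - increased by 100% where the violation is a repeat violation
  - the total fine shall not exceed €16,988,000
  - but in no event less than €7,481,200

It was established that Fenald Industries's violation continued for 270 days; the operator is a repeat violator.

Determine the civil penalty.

Per-day component: 270 × €19,220 = €5,189,400
Base plus per-day: €148,000 + €5,189,400 = €5,337,400
Enhancement: 100% of €5,337,400 = €5,337,400
Enhanced fine: €5,337,400 + €5,337,400 = €10,674,800
Cap at €16,988,000: €10,674,800 is within the cap, no reduction.
Minimum €7,481,200: €10,674,800 meets the minimum, no increase.

€10,674,800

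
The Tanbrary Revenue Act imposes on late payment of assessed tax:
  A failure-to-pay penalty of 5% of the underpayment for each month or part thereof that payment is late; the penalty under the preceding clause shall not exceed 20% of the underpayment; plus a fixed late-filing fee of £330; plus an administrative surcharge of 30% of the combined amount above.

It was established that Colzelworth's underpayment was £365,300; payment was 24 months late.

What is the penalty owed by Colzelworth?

Accrued rate: 5% × 24 = 120%, capped at 20% → 20%
Failure-to-pay penalty: 20% of £365,300 = £73,060
Penalty before surcharge: £73,060 + £330 = £73,390
Administrative surcharge: 30% of £73,390 = £22,017
Total penalty: £73,390 + £22,017 = £95,407

£95,407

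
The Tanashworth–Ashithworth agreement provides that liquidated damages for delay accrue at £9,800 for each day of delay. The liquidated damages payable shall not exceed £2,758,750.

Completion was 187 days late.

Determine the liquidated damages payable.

Per-day damages: 187 × £9,800 = £1,832,600
Cap at £2,758,750: £1,832,600 is within the cap, no reduction.

£1,832,600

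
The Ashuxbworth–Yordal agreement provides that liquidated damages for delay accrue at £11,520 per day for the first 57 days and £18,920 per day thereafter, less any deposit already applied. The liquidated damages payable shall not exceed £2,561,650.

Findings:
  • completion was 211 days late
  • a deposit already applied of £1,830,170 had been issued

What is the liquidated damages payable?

£1,740,150

First 57 days: 57 × £11,520 = £656,640
Remaining days: (211 − 57) × £18,920 = £2,913,680
Accrued per-day damages: £656,640 + £2,913,680 = £3,570,320
Less deposit already applied: £3,570,320 − £1,830,170 = £1,740,150
Cap at £2,561,650: £1,740,150 is within the cap, no reduction.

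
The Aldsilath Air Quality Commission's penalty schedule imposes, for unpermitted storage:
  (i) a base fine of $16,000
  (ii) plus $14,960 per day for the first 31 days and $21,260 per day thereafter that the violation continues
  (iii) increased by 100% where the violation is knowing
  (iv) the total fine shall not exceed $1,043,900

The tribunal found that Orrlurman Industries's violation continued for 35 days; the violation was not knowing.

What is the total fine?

$564,800

First 31 days: 31 × $14,960 = $463,760
Remaining days: (35 − 31) × $21,260 = $85,040
Per-day component: $463,760 + $85,040 = $548,800
Base plus per-day: $16,000 + $548,800 = $564,800
The violation was not knowing: no 100% increase.
Cap at $1,043,900: $564,800 is within the cap, no reduction.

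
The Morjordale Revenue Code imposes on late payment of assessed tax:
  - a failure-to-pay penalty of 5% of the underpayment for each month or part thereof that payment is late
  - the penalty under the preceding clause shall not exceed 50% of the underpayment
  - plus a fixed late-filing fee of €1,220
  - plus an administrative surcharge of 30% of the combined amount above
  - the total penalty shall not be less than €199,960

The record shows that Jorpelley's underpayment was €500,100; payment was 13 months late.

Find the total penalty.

€326,651

Accrued rate: 5% × 13 = 65%, capped at 50% → 50%
Failure-to-pay penalty: 50% of €500,100 = €250,050
Penalty before surcharge: €250,050 + €1,220 = €251,270
Administrative surcharge: 30% of €251,270 = €75,381
Total penalty: €251,270 + €75,381 = €326,651
Minimum €199,960: €326,651 meets the minimum, no increase.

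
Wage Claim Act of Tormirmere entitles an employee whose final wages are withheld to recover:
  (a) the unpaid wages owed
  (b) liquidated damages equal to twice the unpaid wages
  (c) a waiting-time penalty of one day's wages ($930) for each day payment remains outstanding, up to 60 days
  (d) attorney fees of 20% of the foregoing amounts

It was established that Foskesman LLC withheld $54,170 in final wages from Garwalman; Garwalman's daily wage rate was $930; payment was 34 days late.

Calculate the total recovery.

$232,956

Doubled: 2 × $54,170 = $108,340
Penalty days: min(34, 60) = 34
Waiting-time penalty: 34 × $930 = $31,620
Subtotal: $54,170 + $108,340 + $31,620 = $194,130
Attorney fees: 20% of $194,130 = $38,826
Total award: $194,130 + $38,826 = $232,956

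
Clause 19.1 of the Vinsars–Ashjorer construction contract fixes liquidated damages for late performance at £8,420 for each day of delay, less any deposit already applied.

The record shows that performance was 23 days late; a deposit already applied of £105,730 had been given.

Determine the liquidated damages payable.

£87,930

Per-day damages: 23 × £8,420 = £193,660
Less deposit already applied: £193,660 − £105,730 = £87,930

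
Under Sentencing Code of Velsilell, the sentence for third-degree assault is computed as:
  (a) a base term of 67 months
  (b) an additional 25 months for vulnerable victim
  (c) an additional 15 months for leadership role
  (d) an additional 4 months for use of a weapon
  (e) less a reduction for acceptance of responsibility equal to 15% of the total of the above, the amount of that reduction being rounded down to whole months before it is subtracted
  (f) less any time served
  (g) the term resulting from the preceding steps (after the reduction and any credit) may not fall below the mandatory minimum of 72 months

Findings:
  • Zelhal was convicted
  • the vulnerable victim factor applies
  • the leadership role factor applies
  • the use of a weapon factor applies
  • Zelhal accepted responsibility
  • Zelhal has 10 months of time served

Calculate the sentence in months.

Vulnerable victim enhancement: +25 months
Leadership role enhancement: +15 months
Use of a weapon enhancement: +4 months
Adjusted term: 67 months + 25 months + 15 months + 4 months = 111 months
Acceptance of responsibility reduction: 15% of 111 months = 16 months (rounded down)
After reduction: 111 − 16 = 95 months
Less time served: 95 months − 10 months = 85 months
Minimum 72 months: 85 months meets the minimum, no increase.

85 months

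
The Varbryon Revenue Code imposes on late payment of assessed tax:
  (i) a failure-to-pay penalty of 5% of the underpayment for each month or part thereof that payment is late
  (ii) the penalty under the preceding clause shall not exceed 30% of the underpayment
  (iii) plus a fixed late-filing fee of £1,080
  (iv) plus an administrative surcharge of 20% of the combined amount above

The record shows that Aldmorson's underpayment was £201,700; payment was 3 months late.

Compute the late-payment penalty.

£37,602

Accrued rate: 5% × 3 = 15%, capped at 30% → 15%
Failure-to-pay penalty: 15% of £201,700 = £30,255
Penalty before surcharge: £30,255 + £1,080 = £31,335
Administrative surcharge: 20% of £31,335 = £6,267
Total penalty: £31,335 + £6,267 = £37,602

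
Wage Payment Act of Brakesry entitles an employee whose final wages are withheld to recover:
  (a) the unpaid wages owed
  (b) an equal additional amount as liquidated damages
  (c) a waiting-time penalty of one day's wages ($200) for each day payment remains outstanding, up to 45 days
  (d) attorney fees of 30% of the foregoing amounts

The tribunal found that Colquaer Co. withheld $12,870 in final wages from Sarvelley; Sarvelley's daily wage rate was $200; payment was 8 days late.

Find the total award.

Liquidated damages (equal amount): $12,870
Penalty days: min(8, 45) = 8
Waiting-time penalty: 8 × $200 = $1,600
Subtotal: $12,870 + $12,870 + $1,600 = $27,340
Attorney fees: 30% of $27,340 = $8,202
Total award: $27,340 + $8,202 = $35,542

Total award: $35,542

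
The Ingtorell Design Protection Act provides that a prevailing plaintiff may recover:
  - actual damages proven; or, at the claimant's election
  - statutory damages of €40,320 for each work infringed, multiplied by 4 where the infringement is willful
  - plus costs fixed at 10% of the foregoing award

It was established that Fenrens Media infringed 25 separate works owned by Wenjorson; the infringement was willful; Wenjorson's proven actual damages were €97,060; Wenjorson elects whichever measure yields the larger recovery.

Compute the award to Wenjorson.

Statutory damages: 25 × €40,320 = €1,008,000
Multiplied by 4: 4 × €1,008,000 = €4,032,000
Greater of actual damages (€97,060) or enhanced statutory damages (€4,032,000): €4,032,000
Costs: 10% of €4,032,000 = €403,200
Award plus costs: €4,032,000 + €403,200 = €4,435,200

Award: €4,435,200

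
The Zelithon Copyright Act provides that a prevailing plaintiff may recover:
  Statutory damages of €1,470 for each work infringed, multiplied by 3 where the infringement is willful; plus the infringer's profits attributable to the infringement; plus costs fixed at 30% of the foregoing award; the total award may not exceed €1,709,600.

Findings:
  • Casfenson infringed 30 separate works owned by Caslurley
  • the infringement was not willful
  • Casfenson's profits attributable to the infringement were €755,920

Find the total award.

€1,040,026

Statutory damages: 30 × €1,470 = €44,100
Infringement not willful: no ×3 enhancement.
Combined award: €44,100 + €755,920 = €800,020
Costs: 30% of €800,020 = €240,006
Award plus costs: €800,020 + €240,006 = €1,040,026
Cap at €1,709,600: €1,040,026 is within the cap, no reduction.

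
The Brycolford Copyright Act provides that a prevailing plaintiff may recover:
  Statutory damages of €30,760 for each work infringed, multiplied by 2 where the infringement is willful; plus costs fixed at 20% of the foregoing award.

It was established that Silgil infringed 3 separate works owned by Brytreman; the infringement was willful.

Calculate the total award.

Statutory damages: 3 × €30,760 = €92,280
Doubled: 2 × €92,280 = €184,560
Costs: 20% of €184,560 = €36,912
Award plus costs: €184,560 + €36,912 = €221,472

€221,472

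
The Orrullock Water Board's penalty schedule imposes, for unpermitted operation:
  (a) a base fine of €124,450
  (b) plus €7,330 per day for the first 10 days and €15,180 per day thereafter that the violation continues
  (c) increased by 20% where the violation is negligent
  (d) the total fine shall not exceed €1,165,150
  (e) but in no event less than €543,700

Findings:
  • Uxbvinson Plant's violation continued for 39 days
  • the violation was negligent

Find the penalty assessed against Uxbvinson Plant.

€765,564

First 10 days: 10 × €7,330 = €73,300
Remaining days: (39 − 10) × €15,180 = €440,220
Per-day component: €73,300 + €440,220 = €513,520
Base plus per-day: €124,450 + €513,520 = €637,970
Enhancement: 20% of €637,970 = €127,594
Enhanced fine: €637,970 + €127,594 = €765,564
Cap at €1,165,150: €765,564 is within the cap, no reduction.
Minimum €543,700: €765,564 meets the minimum, no increase.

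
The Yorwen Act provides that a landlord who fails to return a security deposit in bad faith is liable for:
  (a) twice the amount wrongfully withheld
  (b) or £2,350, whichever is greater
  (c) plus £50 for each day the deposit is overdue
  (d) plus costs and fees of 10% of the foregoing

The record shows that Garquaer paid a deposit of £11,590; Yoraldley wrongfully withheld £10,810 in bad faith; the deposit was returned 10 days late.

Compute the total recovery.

£24,332

Doubled: 2 × £10,810 = £21,620
Minimum £2,350: £21,620 meets the minimum, no increase.
Late-return penalty: 10 × £50 = £500
Damages plus late penalty: £21,620 + £500 = £22,120
Costs and fees: 10% of £22,120 = £2,212
Total recovery: £22,120 + £2,212 = £24,332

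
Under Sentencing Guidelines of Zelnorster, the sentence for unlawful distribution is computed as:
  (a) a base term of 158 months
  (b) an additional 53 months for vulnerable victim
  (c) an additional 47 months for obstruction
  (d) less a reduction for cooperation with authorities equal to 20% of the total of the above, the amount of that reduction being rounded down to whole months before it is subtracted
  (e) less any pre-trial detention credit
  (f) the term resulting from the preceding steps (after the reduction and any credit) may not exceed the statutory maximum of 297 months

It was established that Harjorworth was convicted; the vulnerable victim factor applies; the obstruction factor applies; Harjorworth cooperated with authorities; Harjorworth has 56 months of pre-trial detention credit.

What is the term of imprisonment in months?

Vulnerable victim enhancement: +53 months
Obstruction enhancement: +47 months
Adjusted term: 158 months + 53 months + 47 months = 258 months
Cooperation with authorities reduction: 20% of 258 months = 51 months (rounded down)
After reduction: 258 − 51 = 207 months
Less pre-trial detention credit: 207 months − 56 months = 151 months
Cap at 297 months: 151 months is within the cap, no reduction.

151 months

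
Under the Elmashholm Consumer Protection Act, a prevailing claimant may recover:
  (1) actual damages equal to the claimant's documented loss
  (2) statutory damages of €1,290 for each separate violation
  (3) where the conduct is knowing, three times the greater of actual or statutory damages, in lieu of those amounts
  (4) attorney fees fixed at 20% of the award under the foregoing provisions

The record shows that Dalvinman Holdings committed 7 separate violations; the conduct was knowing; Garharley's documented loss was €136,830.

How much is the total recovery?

Statutory damages: 7 × €1,290 = €9,030
Greater of actual damages (€136,830) or statutory damages (€9,030): €136,830
Trebled: 3 × €136,830 = €410,490
Attorney fees: 20% of €410,490 = €82,098
Total recovery: €410,490 + €82,098 = €492,588

€492,588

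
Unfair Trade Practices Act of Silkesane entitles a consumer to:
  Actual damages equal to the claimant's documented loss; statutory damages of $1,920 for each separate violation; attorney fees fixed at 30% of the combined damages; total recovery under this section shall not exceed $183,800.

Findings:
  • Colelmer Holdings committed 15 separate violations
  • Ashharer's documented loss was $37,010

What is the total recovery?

$85,553

Statutory damages: 15 × $1,920 = $28,800
Combined damages: $37,010 + $28,800 = $65,810
Attorney fees: 30% of $65,810 = $19,743
Total before cap: $65,810 + $19,743 = $85,553
Cap at $183,800: $85,553 is within the cap, no reduction.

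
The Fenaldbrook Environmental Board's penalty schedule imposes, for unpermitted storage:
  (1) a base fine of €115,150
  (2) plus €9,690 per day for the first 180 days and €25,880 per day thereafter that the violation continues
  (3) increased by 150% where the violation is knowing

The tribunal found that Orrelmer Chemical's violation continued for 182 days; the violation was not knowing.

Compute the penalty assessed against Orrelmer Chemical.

First 180 days: 180 × €9,690 = €1,744,200
Remaining days: (182 − 180) × €25,880 = €51,760
Per-day component: €1,744,200 + €51,760 = €1,795,960
Base plus per-day: €115,150 + €1,795,960 = €1,911,110
The violation was not knowing: no 150% increase.

€1,911,110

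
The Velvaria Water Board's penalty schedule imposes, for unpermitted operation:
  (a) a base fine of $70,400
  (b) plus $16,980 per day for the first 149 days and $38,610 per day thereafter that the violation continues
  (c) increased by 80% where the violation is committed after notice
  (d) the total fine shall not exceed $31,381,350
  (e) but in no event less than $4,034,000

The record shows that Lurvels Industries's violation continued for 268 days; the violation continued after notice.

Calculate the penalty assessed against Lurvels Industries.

First 149 days: 149 × $16,980 = $2,530,020
Remaining days: (268 − 149) × $38,610 = $4,594,590
Per-day component: $2,530,020 + $4,594,590 = $7,124,610
Base plus per-day: $70,400 + $7,124,610 = $7,195,010
Enhancement: 80% of $7,195,010 = $5,756,008
Enhanced fine: $7,195,010 + $5,756,008 = $12,951,018
Cap at $31,381,350: $12,951,018 is within the cap, no reduction.
Minimum $4,034,000: $12,951,018 meets the minimum, no increase.

$12,951,018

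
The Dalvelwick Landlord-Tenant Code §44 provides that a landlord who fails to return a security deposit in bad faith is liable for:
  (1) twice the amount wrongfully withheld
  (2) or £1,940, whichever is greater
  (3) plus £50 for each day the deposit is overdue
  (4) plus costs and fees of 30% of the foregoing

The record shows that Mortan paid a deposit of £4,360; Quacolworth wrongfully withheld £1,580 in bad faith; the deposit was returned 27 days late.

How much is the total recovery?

£5,863

Doubled: 2 × £1,580 = £3,160
Minimum £1,940: £3,160 meets the minimum, no increase.
Late-return penalty: 27 × £50 = £1,350
Damages plus late penalty: £3,160 + £1,350 = £4,510
Costs and fees: 30% of £4,510 = £1,353
Total recovery: £4,510 + £1,353 = £5,863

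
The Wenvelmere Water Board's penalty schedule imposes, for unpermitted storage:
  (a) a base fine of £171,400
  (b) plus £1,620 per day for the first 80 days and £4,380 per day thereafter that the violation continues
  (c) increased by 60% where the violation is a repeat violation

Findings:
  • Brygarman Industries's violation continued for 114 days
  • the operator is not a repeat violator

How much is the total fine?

First 80 days: 80 × £1,620 = £129,600
Remaining days: (114 − 80) × £4,380 = £148,920
Per-day component: £129,600 + £148,920 = £278,520
Base plus per-day: £171,400 + £278,520 = £449,920
The operator is not a repeat violator: no 60% increase.

£449,920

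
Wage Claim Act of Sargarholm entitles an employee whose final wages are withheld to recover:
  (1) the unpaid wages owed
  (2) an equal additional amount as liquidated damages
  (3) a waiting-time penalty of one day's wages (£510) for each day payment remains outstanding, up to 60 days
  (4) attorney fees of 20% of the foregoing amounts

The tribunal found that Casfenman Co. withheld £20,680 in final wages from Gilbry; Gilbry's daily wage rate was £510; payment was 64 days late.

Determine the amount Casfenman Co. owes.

£86,352

Liquidated damages (equal amount): £20,680
Penalty days: min(64, 60) = 60
Waiting-time penalty: 60 × £510 = £30,600
Subtotal: £20,680 + £20,680 + £30,600 = £71,960
Attorney fees: 20% of £71,960 = £14,392
Total award: £71,960 + £14,392 = £86,352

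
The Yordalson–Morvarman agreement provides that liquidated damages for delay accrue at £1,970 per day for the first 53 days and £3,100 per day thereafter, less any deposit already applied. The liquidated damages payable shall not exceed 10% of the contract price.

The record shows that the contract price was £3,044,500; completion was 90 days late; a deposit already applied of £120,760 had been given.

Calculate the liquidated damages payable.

Liquidated damages: £98,350

First 53 days: 53 × £1,970 = £104,410
Remaining days: (90 − 53) × £3,100 = £114,700
Accrued per-day damages: £104,410 + £114,700 = £219,110
Less deposit already applied: £219,110 − £120,760 = £98,350
Cap: 10% of £3,044,500 = £304,450
Cap at £304,450: £98,350 is within the cap, no reduction.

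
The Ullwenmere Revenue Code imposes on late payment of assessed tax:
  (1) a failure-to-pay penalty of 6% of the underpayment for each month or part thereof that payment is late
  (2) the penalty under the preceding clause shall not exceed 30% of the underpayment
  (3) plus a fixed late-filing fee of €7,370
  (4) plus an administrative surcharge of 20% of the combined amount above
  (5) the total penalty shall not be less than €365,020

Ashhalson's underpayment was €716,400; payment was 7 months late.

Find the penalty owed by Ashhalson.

€365,020

Accrued rate: 6% × 7 = 42%, capped at 30% → 30%
Failure-to-pay penalty: 30% of €716,400 = €214,920
Penalty before surcharge: €214,920 + €7,370 = €222,290
Administrative surcharge: 20% of €222,290 = €44,458
Total penalty: €222,290 + €44,458 = €266,748
Minimum €365,020: €266,748 is below the minimum → €365,020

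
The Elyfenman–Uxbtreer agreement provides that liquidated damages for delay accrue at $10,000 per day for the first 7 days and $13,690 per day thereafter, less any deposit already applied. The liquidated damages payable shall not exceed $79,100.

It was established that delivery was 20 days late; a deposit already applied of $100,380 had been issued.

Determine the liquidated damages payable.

Liquidated damages: $79,100

First 7 days: 7 × $10,000 = $70,000
Remaining days: (20 − 7) × $13,690 = $177,970
Accrued per-day damages: $70,000 + $177,970 = $247,970
Less deposit already applied: $247,970 − $100,380 = $147,590
Cap at $79,100: $147,590 exceeds the cap → $79,100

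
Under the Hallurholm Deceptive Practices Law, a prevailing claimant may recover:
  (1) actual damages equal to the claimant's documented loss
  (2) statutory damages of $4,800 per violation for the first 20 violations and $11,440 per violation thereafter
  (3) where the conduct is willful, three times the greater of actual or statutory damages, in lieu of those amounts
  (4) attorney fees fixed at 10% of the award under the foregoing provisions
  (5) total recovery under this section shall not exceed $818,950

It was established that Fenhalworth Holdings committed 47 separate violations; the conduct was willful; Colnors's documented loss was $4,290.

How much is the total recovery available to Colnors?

$818,950

First 20 violations: 20 × $4,800 = $96,000
Remaining violations: (47 − 20) × $11,440 = $308,880
Statutory damages: $96,000 + $308,880 = $404,880
Greater of actual damages ($4,290) or statutory damages ($404,880): $404,880
Trebled: 3 × $404,880 = $1,214,640
Attorney fees: 10% of $1,214,640 = $121,464
Total before cap: $1,214,640 + $121,464 = $1,336,104
Cap at $818,950: $1,336,104 exceeds the cap → $818,950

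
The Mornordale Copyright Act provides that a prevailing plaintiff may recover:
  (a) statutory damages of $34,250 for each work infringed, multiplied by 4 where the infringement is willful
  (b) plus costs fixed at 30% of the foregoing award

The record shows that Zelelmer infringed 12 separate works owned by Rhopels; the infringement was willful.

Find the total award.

Statutory damages: 12 × $34,250 = $411,000
Multiplied by 4: 4 × $411,000 = $1,644,000
Costs: 30% of $1,644,000 = $493,200
Award plus costs: $1,644,000 + $493,200 = $2,137,200

$2,137,200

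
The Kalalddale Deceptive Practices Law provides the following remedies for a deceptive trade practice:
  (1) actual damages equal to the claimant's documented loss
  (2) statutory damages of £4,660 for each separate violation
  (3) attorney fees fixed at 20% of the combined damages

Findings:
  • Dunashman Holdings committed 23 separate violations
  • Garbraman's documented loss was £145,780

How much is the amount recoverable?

Statutory damages: 23 × £4,660 = £107,180
Combined damages: £145,780 + £107,180 = £252,960
Attorney fees: 20% of £252,960 = £50,592
Total recovery: £252,960 + £50,592 = £303,552

Total recovery: £303,552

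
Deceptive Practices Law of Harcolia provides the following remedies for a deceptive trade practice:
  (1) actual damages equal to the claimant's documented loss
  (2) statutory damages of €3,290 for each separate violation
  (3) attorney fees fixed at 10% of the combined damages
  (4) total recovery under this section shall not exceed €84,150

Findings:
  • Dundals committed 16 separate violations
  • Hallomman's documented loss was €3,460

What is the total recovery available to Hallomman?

Statutory damages: 16 × €3,290 = €52,640
Combined damages: €3,460 + €52,640 = €56,100
Attorney fees: 10% of €56,100 = €5,610
Total before cap: €56,100 + €5,610 = €61,710
Cap at €84,150: €61,710 is within the cap, no reduction.

€61,710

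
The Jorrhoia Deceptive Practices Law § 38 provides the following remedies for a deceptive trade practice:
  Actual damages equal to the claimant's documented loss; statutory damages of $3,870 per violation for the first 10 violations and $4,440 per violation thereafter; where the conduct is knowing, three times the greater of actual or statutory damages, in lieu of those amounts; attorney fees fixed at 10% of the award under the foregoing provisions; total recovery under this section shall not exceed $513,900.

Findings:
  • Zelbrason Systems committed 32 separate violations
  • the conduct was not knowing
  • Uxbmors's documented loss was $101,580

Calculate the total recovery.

First 10 violations: 10 × $3,870 = $38,700
Remaining violations: (32 − 10) × $4,440 = $97,680
Statutory damages: $38,700 + $97,680 = $136,380
Conduct not knowing: the in-lieu enhancement does not apply.
Actual plus statutory damages: $101,580 + $136,380 = $237,960
Attorney fees: 10% of $237,960 = $23,796
Total before cap: $237,960 + $23,796 = $261,756
Cap at $513,900: $261,756 is within the cap, no reduction.

$261,756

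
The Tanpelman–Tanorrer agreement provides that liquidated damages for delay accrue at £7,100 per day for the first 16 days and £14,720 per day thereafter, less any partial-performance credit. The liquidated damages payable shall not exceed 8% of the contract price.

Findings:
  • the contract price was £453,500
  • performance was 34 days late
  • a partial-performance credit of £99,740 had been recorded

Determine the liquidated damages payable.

First 16 days: 16 × £7,100 = £113,600
Remaining days: (34 − 16) × £14,720 = £264,960
Accrued per-day damages: £113,600 + £264,960 = £378,560
Less partial-performance credit: £378,560 − £99,740 = £278,820
Cap: 8% of £453,500 = £36,280
Cap at £36,280: £278,820 exceeds the cap → £36,280

£36,280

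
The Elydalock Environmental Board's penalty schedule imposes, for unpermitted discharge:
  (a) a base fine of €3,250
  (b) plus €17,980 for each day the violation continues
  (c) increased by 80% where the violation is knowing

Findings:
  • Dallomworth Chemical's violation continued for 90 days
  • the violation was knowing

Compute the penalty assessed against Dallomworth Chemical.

€2,918,610

Per-day component: 90 × €17,980 = €1,618,200
Base plus per-day: €3,250 + €1,618,200 = €1,621,450
Enhancement: 80% of €1,621,450 = €1,297,160
Enhanced fine: €1,621,450 + €1,297,160 = €2,918,610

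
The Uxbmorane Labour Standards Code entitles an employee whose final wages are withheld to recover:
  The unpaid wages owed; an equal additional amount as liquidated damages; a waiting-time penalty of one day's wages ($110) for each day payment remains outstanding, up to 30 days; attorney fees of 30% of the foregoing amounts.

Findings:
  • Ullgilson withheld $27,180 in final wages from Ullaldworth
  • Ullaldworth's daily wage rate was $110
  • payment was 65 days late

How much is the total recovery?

Liquidated damages (equal amount): $27,180
Penalty days: min(65, 30) = 30
Waiting-time penalty: 30 × $110 = $3,300
Subtotal: $27,180 + $27,180 + $3,300 = $57,660
Attorney fees: 30% of $57,660 = $17,298
Total award: $57,660 + $17,298 = $74,958

$74,958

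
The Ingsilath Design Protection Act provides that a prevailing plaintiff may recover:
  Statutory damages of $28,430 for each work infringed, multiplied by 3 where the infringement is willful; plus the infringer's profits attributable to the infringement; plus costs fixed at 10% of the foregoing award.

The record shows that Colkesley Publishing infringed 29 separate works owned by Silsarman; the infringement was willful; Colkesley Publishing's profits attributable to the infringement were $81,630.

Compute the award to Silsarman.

Statutory damages: 29 × $28,430 = $824,470
Trebled: 3 × $824,470 = $2,473,410
Combined award: $2,473,410 + $81,630 = $2,555,040
Costs: 10% of $2,555,040 = $255,504
Award plus costs: $2,555,040 + $255,504 = $2,810,544

Award: $2,810,544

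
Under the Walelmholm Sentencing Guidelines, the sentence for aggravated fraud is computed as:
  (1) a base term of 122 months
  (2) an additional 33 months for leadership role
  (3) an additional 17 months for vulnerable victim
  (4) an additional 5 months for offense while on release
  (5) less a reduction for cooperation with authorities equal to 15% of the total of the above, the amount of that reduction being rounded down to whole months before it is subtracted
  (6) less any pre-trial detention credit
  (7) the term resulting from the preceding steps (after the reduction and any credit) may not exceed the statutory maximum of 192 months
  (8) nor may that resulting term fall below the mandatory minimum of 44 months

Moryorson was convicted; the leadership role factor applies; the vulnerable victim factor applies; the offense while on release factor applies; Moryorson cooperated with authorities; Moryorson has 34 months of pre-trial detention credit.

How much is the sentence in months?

117 months

Leadership role enhancement: +33 months
Vulnerable victim enhancement: +17 months
Offense while on release enhancement: +5 months
Adjusted term: 122 months + 33 months + 17 months + 5 months = 177 months
Cooperation with authorities reduction: 15% of 177 months = 26 months (rounded down)
After reduction: 177 − 26 = 151 months
Less pre-trial detention credit: 151 months − 34 months = 117 months
Cap at 192 months: 117 months is within the cap, no reduction.
Minimum 44 months: 117 months meets the minimum, no increase.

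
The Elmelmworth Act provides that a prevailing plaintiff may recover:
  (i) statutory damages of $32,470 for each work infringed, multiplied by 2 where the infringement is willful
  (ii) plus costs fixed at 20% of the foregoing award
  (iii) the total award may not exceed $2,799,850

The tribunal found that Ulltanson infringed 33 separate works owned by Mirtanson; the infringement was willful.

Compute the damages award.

$2,571,624

Statutory damages: 33 × $32,470 = $1,071,510
Doubled: 2 × $1,071,510 = $2,143,020
Costs: 20% of $2,143,020 = $428,604
Award plus costs: $2,143,020 + $428,604 = $2,571,624
Cap at $2,799,850: $2,571,624 is within the cap, no reduction.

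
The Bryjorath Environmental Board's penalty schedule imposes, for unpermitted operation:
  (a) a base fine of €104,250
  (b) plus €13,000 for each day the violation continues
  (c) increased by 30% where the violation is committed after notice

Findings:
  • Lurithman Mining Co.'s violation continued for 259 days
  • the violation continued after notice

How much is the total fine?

Civil penalty: €4,512,625

Per-day component: 259 × €13,000 = €3,367,000
Base plus per-day: €104,250 + €3,367,000 = €3,471,250
Enhancement: 30% of €3,471,250 = €1,041,375
Enhanced fine: €3,471,250 + €1,041,375 = €4,512,625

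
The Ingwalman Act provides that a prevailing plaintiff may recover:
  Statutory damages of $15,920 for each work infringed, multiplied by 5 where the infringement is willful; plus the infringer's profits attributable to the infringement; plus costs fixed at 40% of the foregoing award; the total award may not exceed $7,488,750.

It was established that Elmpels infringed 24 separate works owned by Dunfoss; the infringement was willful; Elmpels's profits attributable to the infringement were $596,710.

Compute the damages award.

Statutory damages: 24 × $15,920 = $382,080
Multiplied by 5: 5 × $382,080 = $1,910,400
Combined award: $1,910,400 + $596,710 = $2,507,110
Costs: 40% of $2,507,110 = $1,002,844
Award plus costs: $2,507,110 + $1,002,844 = $3,509,954
Cap at $7,488,750: $3,509,954 is within the cap, no reduction.

$3,509,954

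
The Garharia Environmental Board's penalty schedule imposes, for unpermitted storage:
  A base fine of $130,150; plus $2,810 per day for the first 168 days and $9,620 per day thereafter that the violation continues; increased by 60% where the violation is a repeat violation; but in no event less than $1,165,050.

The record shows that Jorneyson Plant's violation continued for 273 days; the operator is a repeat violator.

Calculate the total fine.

First 168 days: 168 × $2,810 = $472,080
Remaining days: (273 − 168) × $9,620 = $1,010,100
Per-day component: $472,080 + $1,010,100 = $1,482,180
Base plus per-day: $130,150 + $1,482,180 = $1,612,330
Enhancement: 60% of $1,612,330 = $967,398
Enhanced fine: $1,612,330 + $967,398 = $2,579,728
Minimum $1,165,050: $2,579,728 meets the minimum, no increase.

$2,579,728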